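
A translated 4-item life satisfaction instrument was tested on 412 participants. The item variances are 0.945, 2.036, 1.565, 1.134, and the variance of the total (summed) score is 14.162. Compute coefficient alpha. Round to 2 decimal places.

α = 0.80

ΣVar(i) = 0.945 + 2.036 + 1.565 + 1.134 = 5.680
α = (k/(k−1))·(1 − ΣVar(i)/Var(T)) = (4/3)·(1 − 5.680/14.162) = 0.80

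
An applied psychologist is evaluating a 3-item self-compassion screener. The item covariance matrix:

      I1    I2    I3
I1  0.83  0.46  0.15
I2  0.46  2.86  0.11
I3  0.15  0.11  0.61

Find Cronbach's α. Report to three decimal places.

Σσᵢ² = 0.83 + 2.86 + 0.61 = 4.30
Σ_{i<j} σ_ij = 0.72
Var(T) = 4.30 + 2 × 0.72 = 5.74
α = (k/(k−1))·(1 − Σσᵢ²/Var(T)) = (3/2)·(1 − 4.30/5.74) = 0.376

α = 0.376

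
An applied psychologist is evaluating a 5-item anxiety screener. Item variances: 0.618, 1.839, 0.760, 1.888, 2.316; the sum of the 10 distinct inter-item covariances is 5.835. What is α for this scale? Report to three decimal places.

α = 0.764

Σσ²ᵢ = 0.618 + 1.839 + 0.760 + 1.888 + 2.316 = 7.421
Sum of distinct covariances = 5.835
Var(T) = Σσ²ᵢ + 2·Σcov = 7.421 + 2 × 5.835 = 19.091
α = (5/4)·(1 − 7.421/19.091) = 0.764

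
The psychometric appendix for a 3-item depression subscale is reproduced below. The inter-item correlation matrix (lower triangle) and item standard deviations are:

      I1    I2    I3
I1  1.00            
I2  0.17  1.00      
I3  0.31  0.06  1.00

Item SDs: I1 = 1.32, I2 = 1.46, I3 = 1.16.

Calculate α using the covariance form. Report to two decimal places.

Σσ²ᵢ = 1.32² + 1.46² + 1.16² = 5.2196
Covariances σ_ij = r_ij · s_i · s_j:
  σ(I1,I2) = 0.17 × 1.32 × 1.46 = 0.3276
  σ(I1,I3) = 0.31 × 1.32 × 1.16 = 0.4747
  σ(I2,I3) = 0.06 × 1.46 × 1.16 = 0.1016
σ²_T = Σσ²ᵢ + 2·Σσ_ij = 5.2196 + 2 × 0.9039 = 7.0274
α = (3/2)·(1 − 5.2196/7.0274) = 0.39

α = 0.39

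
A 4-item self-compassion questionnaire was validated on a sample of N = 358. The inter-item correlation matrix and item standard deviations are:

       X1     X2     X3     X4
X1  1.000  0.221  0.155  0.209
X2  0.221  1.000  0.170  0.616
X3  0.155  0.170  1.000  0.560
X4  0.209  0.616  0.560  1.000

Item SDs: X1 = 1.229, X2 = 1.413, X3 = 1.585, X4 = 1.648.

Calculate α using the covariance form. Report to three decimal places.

α = 0.668

Σσ²ᵢ = 1.229² + 1.413² + 1.585² + 1.648² = 8.7351
Covariances σ_ij = r_ij · s_i · s_j:
  σ(X1,X2) = 0.221 × 1.229 × 1.413 = 0.3838
  σ(X1,X3) = 0.155 × 1.229 × 1.585 = 0.3019
  σ(X1,X4) = 0.209 × 1.229 × 1.648 = 0.4233
  σ(X2,X3) = 0.170 × 1.413 × 1.585 = 0.3807
  σ(X2,X4) = 0.616 × 1.413 × 1.648 = 1.4344
  σ(X3,X4) = 0.560 × 1.585 × 1.648 = 1.4628
σ²_T = Σσ²ᵢ + 2·Σσ_ij = 8.7351 + 2 × 4.3869 = 17.5089
α = (4/3)·(1 − 8.7351/17.5089) = 0.668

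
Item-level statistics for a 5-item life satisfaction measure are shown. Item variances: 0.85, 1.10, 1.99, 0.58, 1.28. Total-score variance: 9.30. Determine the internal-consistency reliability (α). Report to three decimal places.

α = 0.470

sum of item variances = 0.85 + 1.10 + 1.99 + 0.58 + 1.28 = 5.80
α = (k/(k−1))·(1 − sum of item variances/Var(T)) = (5/4)·(1 − 5.80/9.30) = 0.470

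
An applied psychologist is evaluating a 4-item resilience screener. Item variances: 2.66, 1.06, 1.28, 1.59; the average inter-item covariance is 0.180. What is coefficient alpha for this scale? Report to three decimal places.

Σσ²ᵢ = 2.66 + 1.06 + 1.28 + 1.59 = 6.59
Sum of the 6 distinct covariances = 6 × 0.180 = 1.080
Var(T) = Σσ²ᵢ + 2·Σcov = 6.59 + 2 × 1.080 = 8.750
α = (4/3)·(1 − 6.59/8.750) = 0.329

α = 0.329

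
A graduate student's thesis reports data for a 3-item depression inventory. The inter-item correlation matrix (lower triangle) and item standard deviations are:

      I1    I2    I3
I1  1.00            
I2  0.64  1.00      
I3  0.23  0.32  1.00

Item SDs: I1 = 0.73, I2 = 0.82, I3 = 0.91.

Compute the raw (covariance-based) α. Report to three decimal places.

Σσ²ᵢ = 0.73² + 0.82² + 0.91² = 2.0334
Covariances σ_ij = r_ij · s_i · s_j:
  σ(I1,I2) = 0.64 × 0.73 × 0.82 = 0.3831
  σ(I1,I3) = 0.23 × 0.73 × 0.91 = 0.1528
  σ(I2,I3) = 0.32 × 0.82 × 0.91 = 0.2388
σ²_T = Σσ²ᵢ + 2·Σσ_ij = 2.0334 + 2 × 0.7747 = 3.5828
α = (3/2)·(1 − 2.0334/3.5828) = 0.649

α = 0.649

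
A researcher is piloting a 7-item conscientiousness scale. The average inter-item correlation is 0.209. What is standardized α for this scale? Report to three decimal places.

Standardized α = k·r̄ / (1 + (k−1)·r̄) = 7 × 0.209 / (1 + 6 × 0.209)
  = 1.4630 / 2.2540 = 0.649

α = 0.649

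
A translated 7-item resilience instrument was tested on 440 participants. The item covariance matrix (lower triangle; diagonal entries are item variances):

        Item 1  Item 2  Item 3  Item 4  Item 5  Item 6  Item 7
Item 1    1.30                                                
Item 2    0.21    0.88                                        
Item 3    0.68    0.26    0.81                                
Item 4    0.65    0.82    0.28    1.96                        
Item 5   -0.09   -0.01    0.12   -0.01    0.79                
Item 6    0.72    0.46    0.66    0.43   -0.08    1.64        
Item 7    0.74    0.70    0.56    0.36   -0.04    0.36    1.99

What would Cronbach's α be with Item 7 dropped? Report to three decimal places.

Remaining items: Item 1, Item 2, Item 3, Item 4, Item 5, Item 6 (k = 6).
Σσᵢ² = 1.30 + 0.88 + 0.81 + 1.96 + 0.79 + 1.64 = 7.38
total variance = 7.38 + 2 × 5.10 = 17.58
α (item deleted) = (6/5)·(1 − 7.38/17.58) = 0.696

α = 0.696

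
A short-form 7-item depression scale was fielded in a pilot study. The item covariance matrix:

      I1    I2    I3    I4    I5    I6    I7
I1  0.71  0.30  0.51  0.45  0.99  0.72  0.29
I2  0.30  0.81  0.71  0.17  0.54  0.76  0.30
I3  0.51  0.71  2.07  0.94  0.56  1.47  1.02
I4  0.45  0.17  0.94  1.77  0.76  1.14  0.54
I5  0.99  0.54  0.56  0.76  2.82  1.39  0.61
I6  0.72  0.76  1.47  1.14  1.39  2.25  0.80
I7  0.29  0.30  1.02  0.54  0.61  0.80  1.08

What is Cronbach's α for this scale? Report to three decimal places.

ΣVar(i) = 0.71 + 0.81 + 2.07 + 1.77 + 2.82 + 2.25 + 1.08 = 11.51
Sum of the distinct covariances = 14.97
σ²_total = 11.51 + 2 × 14.97 = 41.45
α = (k/(k−1))·(1 − ΣVar(i)/σ²_total) = (7/6)·(1 − 11.51/41.45) = 0.843

α = 0.843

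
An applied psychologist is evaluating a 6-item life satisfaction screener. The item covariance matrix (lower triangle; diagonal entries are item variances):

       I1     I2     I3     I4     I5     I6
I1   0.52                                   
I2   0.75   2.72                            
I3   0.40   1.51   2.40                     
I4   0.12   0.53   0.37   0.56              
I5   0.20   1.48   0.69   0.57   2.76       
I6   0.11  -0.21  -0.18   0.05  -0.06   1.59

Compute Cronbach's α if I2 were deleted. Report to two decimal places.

Cronbach's α = 0.46

Remaining items: I1, I3, I4, I5, I6 (k = 5).
sum of item variances = 0.52 + 2.40 + 0.56 + 2.76 + 1.59 = 7.83
Var(T) = 7.83 + 2 × 2.27 = 12.37
α (item deleted) = (5/4)·(1 − 7.83/12.37) = 0.46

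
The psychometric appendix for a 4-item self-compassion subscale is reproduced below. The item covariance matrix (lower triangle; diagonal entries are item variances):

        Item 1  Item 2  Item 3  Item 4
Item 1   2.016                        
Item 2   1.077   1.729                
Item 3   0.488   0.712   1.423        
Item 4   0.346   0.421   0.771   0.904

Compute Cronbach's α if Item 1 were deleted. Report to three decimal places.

Remaining items: Item 2, Item 3, Item 4 (k = 3).
Σσᵢ² = 1.729 + 1.423 + 0.904 = 4.056
total variance = 4.056 + 2 × 1.904 = 7.864
α (item deleted) = (3/2)·(1 − 4.056/7.864) = 0.726

Cronbach's α = 0.726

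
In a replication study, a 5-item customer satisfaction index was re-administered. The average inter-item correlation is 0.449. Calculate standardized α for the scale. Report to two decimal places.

Standardized α = k·r̄ / (1 + (k−1)·r̄) = 5 × 0.449 / (1 + 4 × 0.449)
  = 2.2450 / 2.7960 = 0.80

standardized α = 0.80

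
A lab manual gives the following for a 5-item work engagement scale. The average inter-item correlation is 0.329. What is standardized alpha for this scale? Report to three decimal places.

Standardized α = k·r̄ / (1 + (k−1)·r̄) = 5 × 0.329 / (1 + 4 × 0.329)
  = 1.6450 / 2.3160 = 0.710

standardized alpha = 0.710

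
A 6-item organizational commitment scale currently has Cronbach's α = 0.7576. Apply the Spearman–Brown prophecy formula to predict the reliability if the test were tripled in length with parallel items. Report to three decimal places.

Length factor m = 3
α' = m·α / (1 + (m−1)·α)
   = 3 × 0.7576 / (1 + (3 − 1) × 0.7576)
   = 2.2728 / 2.5152 = 0.904

predicted reliability = 0.904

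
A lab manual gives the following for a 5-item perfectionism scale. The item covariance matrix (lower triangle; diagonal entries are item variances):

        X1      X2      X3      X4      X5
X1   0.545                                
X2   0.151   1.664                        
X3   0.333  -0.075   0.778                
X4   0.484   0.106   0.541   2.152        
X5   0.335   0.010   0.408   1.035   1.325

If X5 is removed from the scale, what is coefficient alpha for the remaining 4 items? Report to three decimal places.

Remaining items: X1, X2, X3, X4 (k = 4).
Σσᵢ² = 0.545 + 1.664 + 0.778 + 2.152 = 5.139
σ²_total = 5.139 + 2 × 1.540 = 8.219
α (item deleted) = (4/3)·(1 − 5.139/8.219) = 0.500

coefficient alpha = 0.500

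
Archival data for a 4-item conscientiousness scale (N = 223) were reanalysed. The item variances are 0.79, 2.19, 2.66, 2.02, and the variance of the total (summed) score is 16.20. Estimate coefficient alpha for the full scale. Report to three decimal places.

Σσ²ᵢ = 0.79 + 2.19 + 2.66 + 2.02 = 7.66
α = (k/(k−1))·(1 − Σσ²ᵢ/total variance) = (4/3)·(1 − 7.66/16.20) = 0.703

α = 0.703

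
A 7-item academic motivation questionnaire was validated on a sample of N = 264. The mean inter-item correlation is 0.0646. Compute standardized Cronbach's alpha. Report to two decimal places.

Standardized α = k·r̄ / (1 + (k−1)·r̄) = 7 × 0.0646 / (1 + 6 × 0.0646)
  = 0.4522 / 1.3876 = 0.33

α = 0.33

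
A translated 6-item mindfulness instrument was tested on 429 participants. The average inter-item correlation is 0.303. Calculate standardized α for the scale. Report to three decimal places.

standardized α = 0.723

Standardized α = k·r̄ / (1 + (k−1)·r̄) = 6 × 0.303 / (1 + 5 × 0.303)
  = 1.8180 / 2.5150 = 0.723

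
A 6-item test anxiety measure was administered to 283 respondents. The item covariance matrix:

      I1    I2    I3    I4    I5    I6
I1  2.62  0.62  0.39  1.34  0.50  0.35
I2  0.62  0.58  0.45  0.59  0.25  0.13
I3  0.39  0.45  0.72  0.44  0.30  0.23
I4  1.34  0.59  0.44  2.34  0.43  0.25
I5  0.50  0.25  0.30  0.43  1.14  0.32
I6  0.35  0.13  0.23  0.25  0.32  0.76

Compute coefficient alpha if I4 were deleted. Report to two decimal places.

Remaining items: I1, I2, I3, I5, I6 (k = 5).
sum of item variances = 2.62 + 0.58 + 0.72 + 1.14 + 0.76 = 5.82
Var(T) = 5.82 + 2 × 3.54 = 12.90
α (item deleted) = (5/4)·(1 − 5.82/12.90) = 0.69

coefficient alpha = 0.69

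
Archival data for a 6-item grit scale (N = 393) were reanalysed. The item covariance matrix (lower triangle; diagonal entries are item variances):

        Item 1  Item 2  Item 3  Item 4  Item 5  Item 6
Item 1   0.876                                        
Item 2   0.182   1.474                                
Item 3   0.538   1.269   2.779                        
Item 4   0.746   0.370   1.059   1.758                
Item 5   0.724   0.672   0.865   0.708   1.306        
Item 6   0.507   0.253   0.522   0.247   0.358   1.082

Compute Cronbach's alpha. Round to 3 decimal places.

α = 0.793

Σσ²ᵢ = 0.876 + 1.474 + 2.779 + 1.758 + 1.306 + 1.082 = 9.275
Sum of off-diagonal covariances = 9.020
σ²_T = 9.275 + 2 × 9.020 = 27.315
α = (k/(k−1))·(1 − Σσ²ᵢ/σ²_T) = (6/5)·(1 − 9.275/27.315) = 0.793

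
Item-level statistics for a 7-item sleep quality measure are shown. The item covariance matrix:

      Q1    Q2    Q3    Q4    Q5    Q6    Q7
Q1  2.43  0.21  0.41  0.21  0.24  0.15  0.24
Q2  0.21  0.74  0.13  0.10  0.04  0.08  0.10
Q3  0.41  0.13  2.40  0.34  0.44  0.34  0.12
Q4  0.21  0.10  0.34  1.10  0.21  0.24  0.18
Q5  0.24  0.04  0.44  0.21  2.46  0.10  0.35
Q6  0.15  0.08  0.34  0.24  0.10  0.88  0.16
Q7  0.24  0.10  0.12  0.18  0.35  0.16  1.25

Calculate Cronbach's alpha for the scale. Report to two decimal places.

Cronbach's alpha = 0.51

Σσᵢ² = 2.43 + 0.74 + 2.40 + 1.10 + 2.46 + 0.88 + 1.25 = 11.26
Sum of off-diagonal covariances = 4.39
total variance = 11.26 + 2 × 4.39 = 20.04
α = (k/(k−1))·(1 − Σσᵢ²/total variance) = (7/6)·(1 − 11.26/20.04) = 0.51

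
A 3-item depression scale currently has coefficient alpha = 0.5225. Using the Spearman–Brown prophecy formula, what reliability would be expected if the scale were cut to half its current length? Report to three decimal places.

Length factor m = 1/2
α' = m·α / (1 − (1−m)·α)
   = 1/2 × 0.5225 / (1 − (1 − 1/2) × 0.5225)
   = 0.2612 / 0.7388 = 0.354

predicted reliability = 0.354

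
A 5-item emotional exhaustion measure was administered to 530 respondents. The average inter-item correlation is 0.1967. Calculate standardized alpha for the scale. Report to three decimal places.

Standardized α = k·r̄ / (1 + (k−1)·r̄) = 5 × 0.1967 / (1 + 4 × 0.1967)
  = 0.9835 / 1.7868 = 0.550

standardized alpha = 0.550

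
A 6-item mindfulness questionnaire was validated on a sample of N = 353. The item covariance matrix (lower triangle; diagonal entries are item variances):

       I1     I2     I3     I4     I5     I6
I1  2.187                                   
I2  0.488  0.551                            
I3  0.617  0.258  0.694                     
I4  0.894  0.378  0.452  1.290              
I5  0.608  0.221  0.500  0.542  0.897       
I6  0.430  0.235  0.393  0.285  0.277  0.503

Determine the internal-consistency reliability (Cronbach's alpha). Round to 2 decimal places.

Cronbach's alpha = 0.82

ΣVar(i) = 2.187 + 0.551 + 0.694 + 1.290 + 0.897 + 0.503 = 6.122
Sum of the distinct covariances = 6.578
Var(T) = 6.122 + 2 × 6.578 = 19.278
α = (k/(k−1))·(1 − ΣVar(i)/Var(T)) = (6/5)·(1 − 6.122/19.278) = 0.82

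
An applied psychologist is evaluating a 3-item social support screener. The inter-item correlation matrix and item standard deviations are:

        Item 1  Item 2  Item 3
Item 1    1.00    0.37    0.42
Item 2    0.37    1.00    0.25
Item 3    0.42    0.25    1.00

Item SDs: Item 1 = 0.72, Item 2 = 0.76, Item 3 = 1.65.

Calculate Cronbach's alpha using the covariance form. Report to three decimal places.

Σσ²ᵢ = 0.72² + 0.76² + 1.65² = 3.8185
Covariances σ_ij = r_ij · s_i · s_j:
  σ(Item 1,Item 2) = 0.37 × 0.72 × 0.76 = 0.2025
  σ(Item 1,Item 3) = 0.42 × 0.72 × 1.65 = 0.4990
  σ(Item 2,Item 3) = 0.25 × 0.76 × 1.65 = 0.3135
σ²_T = Σσ²ᵢ + 2·Σσ_ij = 3.8185 + 2 × 1.0150 = 5.8485
α = (3/2)·(1 − 3.8185/5.8485) = 0.521

Cronbach's alpha = 0.521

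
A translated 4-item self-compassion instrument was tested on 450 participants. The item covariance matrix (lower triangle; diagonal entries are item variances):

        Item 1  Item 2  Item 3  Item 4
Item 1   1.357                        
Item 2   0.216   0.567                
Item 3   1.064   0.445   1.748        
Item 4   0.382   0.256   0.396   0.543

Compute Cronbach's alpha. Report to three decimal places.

Σσ²ᵢ = 1.357 + 0.567 + 1.748 + 0.543 = 4.215
Sum of the distinct covariances = 2.759
Var(T) = 4.215 + 2 × 2.759 = 9.733
α = (k/(k−1))·(1 − Σσ²ᵢ/Var(T)) = (4/3)·(1 − 4.215/9.733) = 0.756

α = 0.756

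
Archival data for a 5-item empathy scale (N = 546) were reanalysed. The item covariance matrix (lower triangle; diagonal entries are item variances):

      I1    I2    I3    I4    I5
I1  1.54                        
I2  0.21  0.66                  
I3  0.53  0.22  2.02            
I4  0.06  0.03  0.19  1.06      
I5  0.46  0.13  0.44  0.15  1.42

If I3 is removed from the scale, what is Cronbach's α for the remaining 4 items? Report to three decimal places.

α = 0.410

Remaining items: I1, I2, I4, I5 (k = 4).
Σσ²ᵢ = 1.54 + 0.66 + 1.06 + 1.42 = 4.68
σ²_total = 4.68 + 2 × 1.04 = 6.76
α (item deleted) = (4/3)·(1 − 4.68/6.76) = 0.410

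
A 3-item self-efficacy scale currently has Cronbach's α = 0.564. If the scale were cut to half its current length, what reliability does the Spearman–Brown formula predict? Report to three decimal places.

predicted reliability = 0.393

Length factor m = 1/2
α' = m·α / (1 − (1−m)·α)
   = 1/2 × 0.564 / (1 − (1 − 1/2) × 0.564)
   = 0.2820 / 0.7180 = 0.393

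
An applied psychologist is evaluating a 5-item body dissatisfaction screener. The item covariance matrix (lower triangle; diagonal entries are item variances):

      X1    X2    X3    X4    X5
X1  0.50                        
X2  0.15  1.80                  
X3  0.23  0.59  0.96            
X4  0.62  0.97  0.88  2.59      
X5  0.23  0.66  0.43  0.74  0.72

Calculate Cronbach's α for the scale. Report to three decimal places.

ΣVar(i) = 0.50 + 1.80 + 0.96 + 2.59 + 0.72 = 6.57
Sum of the distinct covariances = 5.50
σ²_total = 6.57 + 2 × 5.50 = 17.57
α = (k/(k−1))·(1 − ΣVar(i)/σ²_total) = (5/4)·(1 − 6.57/17.57) = 0.783

Cronbach's α = 0.783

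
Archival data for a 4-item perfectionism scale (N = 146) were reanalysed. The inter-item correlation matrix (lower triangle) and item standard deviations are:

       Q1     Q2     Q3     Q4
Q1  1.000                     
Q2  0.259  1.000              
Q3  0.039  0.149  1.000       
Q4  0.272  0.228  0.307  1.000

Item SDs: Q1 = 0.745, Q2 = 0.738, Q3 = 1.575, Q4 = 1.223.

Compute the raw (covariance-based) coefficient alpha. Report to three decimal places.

coefficient alpha = 0.475

Σσ²ᵢ = 0.745² + 0.738² + 1.575² + 1.223² = 5.0760
Covariances σ_ij = r_ij · s_i · s_j:
  σ(Q1,Q2) = 0.259 × 0.745 × 0.738 = 0.1424
  σ(Q1,Q3) = 0.039 × 0.745 × 1.575 = 0.0458
  σ(Q1,Q4) = 0.272 × 0.745 × 1.223 = 0.2478
  σ(Q2,Q3) = 0.149 × 0.738 × 1.575 = 0.1732
  σ(Q2,Q4) = 0.228 × 0.738 × 1.223 = 0.2058
  σ(Q3,Q4) = 0.307 × 1.575 × 1.223 = 0.5914
σ²_T = Σσ²ᵢ + 2·Σσ_ij = 5.0760 + 2 × 1.4064 = 7.8888
α = (4/3)·(1 − 5.0760/7.8888) = 0.475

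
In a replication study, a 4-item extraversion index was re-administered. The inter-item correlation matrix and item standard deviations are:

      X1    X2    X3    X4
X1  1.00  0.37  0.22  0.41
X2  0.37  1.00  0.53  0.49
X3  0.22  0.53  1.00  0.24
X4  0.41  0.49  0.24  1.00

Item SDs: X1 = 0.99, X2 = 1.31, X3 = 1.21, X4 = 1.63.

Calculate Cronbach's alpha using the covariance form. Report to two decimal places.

Σσ²ᵢ = 0.99² + 1.31² + 1.21² + 1.63² = 6.8172
Covariances σ_ij = r_ij · s_i · s_j:
  σ(X1,X2) = 0.37 × 0.99 × 1.31 = 0.4799
  σ(X1,X3) = 0.22 × 0.99 × 1.21 = 0.2635
  σ(X1,X4) = 0.41 × 0.99 × 1.63 = 0.6616
  σ(X2,X3) = 0.53 × 1.31 × 1.21 = 0.8401
  σ(X2,X4) = 0.49 × 1.31 × 1.63 = 1.0463
  σ(X3,X4) = 0.24 × 1.21 × 1.63 = 0.4734
σ²_T = Σσ²ᵢ + 2·Σσ_ij = 6.8172 + 2 × 3.7648 = 14.3468
α = (4/3)·(1 − 6.8172/14.3468) = 0.70

Cronbach's alpha = 0.70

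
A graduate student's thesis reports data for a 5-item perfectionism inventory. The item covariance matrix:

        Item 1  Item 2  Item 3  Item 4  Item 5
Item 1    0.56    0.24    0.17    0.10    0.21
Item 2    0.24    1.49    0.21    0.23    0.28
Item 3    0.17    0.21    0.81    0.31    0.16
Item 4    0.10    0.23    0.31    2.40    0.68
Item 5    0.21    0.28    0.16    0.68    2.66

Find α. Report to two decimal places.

α = 0.49

Σσ²ᵢ = 0.56 + 1.49 + 0.81 + 2.40 + 2.66 = 7.92
Σ_{i<j} σ_ij = 2.59
total variance = 7.92 + 2 × 2.59 = 13.10
α = (k/(k−1))·(1 − Σσ²ᵢ/total variance) = (5/4)·(1 − 7.92/13.10) = 0.49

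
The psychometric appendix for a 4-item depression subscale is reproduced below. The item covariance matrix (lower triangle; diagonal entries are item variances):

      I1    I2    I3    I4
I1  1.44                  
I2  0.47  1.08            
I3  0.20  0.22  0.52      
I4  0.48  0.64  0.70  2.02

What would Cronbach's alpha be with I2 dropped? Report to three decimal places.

Remaining items: I1, I3, I4 (k = 3).
sum of item variances = 1.44 + 0.52 + 2.02 = 3.98
σ²_total = 3.98 + 2 × 1.38 = 6.74
α (item deleted) = (3/2)·(1 − 3.98/6.74) = 0.614

α = 0.614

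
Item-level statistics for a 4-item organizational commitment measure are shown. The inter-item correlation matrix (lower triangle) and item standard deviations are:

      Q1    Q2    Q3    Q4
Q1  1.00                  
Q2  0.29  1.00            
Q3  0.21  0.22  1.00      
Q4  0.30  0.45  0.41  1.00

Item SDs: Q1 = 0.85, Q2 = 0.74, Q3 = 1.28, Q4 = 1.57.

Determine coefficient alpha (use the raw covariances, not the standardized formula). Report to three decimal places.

Σσ²ᵢ = 0.85² + 0.74² + 1.28² + 1.57² = 5.3734
Covariances σ_ij = r_ij · s_i · s_j:
  σ(Q1,Q2) = 0.29 × 0.85 × 0.74 = 0.1824
  σ(Q1,Q3) = 0.21 × 0.85 × 1.28 = 0.2285
  σ(Q1,Q4) = 0.30 × 0.85 × 1.57 = 0.4004
  σ(Q2,Q3) = 0.22 × 0.74 × 1.28 = 0.2084
  σ(Q2,Q4) = 0.45 × 0.74 × 1.57 = 0.5228
  σ(Q3,Q4) = 0.41 × 1.28 × 1.57 = 0.8239
σ²_T = Σσ²ᵢ + 2·Σσ_ij = 5.3734 + 2 × 2.3664 = 10.1062
α = (4/3)·(1 − 5.3734/10.1062) = 0.624

coefficient alpha = 0.624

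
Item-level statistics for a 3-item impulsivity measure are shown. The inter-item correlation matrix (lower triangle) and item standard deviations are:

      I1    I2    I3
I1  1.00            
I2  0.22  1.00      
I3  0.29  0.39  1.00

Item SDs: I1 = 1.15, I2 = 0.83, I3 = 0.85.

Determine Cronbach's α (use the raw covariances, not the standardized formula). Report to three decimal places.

Σσ²ᵢ = 1.15² + 0.83² + 0.85² = 2.7339
Covariances σ_ij = r_ij · s_i · s_j:
  σ(I1,I2) = 0.22 × 1.15 × 0.83 = 0.2100
  σ(I1,I3) = 0.29 × 1.15 × 0.85 = 0.2835
  σ(I2,I3) = 0.39 × 0.83 × 0.85 = 0.2751
σ²_T = Σσ²ᵢ + 2·Σσ_ij = 2.7339 + 2 × 0.7686 = 4.2711
α = (3/2)·(1 − 2.7339/4.2711) = 0.540

α = 0.540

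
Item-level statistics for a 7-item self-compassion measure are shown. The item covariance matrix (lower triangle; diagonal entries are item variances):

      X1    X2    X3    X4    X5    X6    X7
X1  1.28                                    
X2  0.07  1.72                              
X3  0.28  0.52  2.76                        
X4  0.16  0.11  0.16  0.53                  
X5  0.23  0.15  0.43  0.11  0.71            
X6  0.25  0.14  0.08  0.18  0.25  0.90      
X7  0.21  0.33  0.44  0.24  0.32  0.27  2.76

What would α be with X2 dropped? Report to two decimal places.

Remaining items: X1, X3, X4, X5, X6, X7 (k = 6).
Σσᵢ² = 1.28 + 2.76 + 0.53 + 0.71 + 0.90 + 2.76 = 8.94
Var(T) = 8.94 + 2 × 3.61 = 16.16
α (item deleted) = (6/5)·(1 − 8.94/16.16) = 0.54

α = 0.54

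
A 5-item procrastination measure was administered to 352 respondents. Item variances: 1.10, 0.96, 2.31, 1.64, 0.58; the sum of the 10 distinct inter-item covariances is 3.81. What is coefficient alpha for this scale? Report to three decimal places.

Σσᵢ² = 1.10 + 0.96 + 2.31 + 1.64 + 0.58 = 6.59
Sum of distinct covariances = 3.81
σ²_T = Σσᵢ² + 2·Σcov = 6.59 + 2 × 3.81 = 14.21
α = (5/4)·(1 − 6.59/14.21) = 0.670

α = 0.670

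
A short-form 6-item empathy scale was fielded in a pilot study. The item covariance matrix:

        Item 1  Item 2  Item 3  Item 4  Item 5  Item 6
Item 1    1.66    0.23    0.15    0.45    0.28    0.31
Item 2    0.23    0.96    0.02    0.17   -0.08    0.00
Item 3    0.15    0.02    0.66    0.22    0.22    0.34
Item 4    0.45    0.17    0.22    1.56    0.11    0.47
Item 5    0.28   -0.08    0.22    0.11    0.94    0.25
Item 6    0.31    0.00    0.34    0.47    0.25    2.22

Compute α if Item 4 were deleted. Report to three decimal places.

α = 0.435

Remaining items: Item 1, Item 2, Item 3, Item 5, Item 6 (k = 5).
Σσᵢ² = 1.66 + 0.96 + 0.66 + 0.94 + 2.22 = 6.44
σ²_T = 6.44 + 2 × 1.72 = 9.88
α (item deleted) = (5/4)·(1 − 6.44/9.88) = 0.435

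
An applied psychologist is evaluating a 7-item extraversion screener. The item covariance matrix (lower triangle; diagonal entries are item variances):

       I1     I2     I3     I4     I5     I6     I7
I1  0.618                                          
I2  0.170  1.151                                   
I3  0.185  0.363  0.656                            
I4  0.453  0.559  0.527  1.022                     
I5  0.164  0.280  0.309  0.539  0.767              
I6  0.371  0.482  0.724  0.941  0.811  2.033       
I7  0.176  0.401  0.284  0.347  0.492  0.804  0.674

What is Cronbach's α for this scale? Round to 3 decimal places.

Cronbach's α = 0.852

ΣVar(i) = 0.618 + 1.151 + 0.656 + 1.022 + 0.767 + 2.033 + 0.674 = 6.921
Sum of the distinct covariances = 9.382
σ²_total = 6.921 + 2 × 9.382 = 25.685
α = (k/(k−1))·(1 − ΣVar(i)/σ²_total) = (7/6)·(1 − 6.921/25.685) = 0.852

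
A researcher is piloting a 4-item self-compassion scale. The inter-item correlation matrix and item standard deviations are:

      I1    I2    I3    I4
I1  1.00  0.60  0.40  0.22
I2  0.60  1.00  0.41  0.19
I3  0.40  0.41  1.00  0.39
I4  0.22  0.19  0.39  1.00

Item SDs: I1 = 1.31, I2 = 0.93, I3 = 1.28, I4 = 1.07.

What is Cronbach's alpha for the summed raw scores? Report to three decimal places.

Σσ²ᵢ = 1.31² + 0.93² + 1.28² + 1.07² = 5.3643
Covariances σ_ij = r_ij · s_i · s_j:
  σ(I1,I2) = 0.60 × 1.31 × 0.93 = 0.7310
  σ(I1,I3) = 0.40 × 1.31 × 1.28 = 0.6707
  σ(I1,I4) = 0.22 × 1.31 × 1.07 = 0.3084
  σ(I2,I3) = 0.41 × 0.93 × 1.28 = 0.4881
  σ(I2,I4) = 0.19 × 0.93 × 1.07 = 0.1891
  σ(I3,I4) = 0.39 × 1.28 × 1.07 = 0.5341
σ²_T = Σσ²ᵢ + 2·Σσ_ij = 5.3643 + 2 × 2.9214 = 11.2071
α = (4/3)·(1 − 5.3643/11.2071) = 0.695

α = 0.695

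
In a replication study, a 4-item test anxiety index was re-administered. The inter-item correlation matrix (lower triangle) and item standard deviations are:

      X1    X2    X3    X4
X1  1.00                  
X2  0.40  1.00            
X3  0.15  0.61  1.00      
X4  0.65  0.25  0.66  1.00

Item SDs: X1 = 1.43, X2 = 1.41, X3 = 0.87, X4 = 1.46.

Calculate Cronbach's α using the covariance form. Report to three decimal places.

Σσ²ᵢ = 1.43² + 1.41² + 0.87² + 1.46² = 6.9215
Covariances σ_ij = r_ij · s_i · s_j:
  σ(X1,X2) = 0.40 × 1.43 × 1.41 = 0.8065
  σ(X1,X3) = 0.15 × 1.43 × 0.87 = 0.1866
  σ(X1,X4) = 0.65 × 1.43 × 1.46 = 1.3571
  σ(X2,X3) = 0.61 × 1.41 × 0.87 = 0.7483
  σ(X2,X4) = 0.25 × 1.41 × 1.46 = 0.5146
  σ(X3,X4) = 0.66 × 0.87 × 1.46 = 0.8383
σ²_T = Σσ²ᵢ + 2·Σσ_ij = 6.9215 + 2 × 4.4514 = 15.8243
α = (4/3)·(1 − 6.9215/15.8243) = 0.750

Cronbach's α = 0.750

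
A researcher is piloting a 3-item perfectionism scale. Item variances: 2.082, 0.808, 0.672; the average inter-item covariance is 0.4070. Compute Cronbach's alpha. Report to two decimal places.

α = 0.61

Σσᵢ² = 2.082 + 0.808 + 0.672 = 3.562
Sum of the 3 distinct covariances = 3 × 0.4070 = 1.2210
σ²_T = Σσᵢ² + 2·Σcov = 3.562 + 2 × 1.2210 = 6.0040
α = (3/2)·(1 − 3.562/6.0040) = 0.61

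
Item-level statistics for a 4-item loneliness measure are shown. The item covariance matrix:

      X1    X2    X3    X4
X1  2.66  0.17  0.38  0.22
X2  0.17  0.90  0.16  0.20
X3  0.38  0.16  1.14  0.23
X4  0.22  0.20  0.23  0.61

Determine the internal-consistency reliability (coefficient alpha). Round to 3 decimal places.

coefficient alpha = 0.452

Σσᵢ² = 2.66 + 0.90 + 1.14 + 0.61 = 5.31
Sum of off-diagonal covariances = 1.36
total variance = 5.31 + 2 × 1.36 = 8.03
α = (k/(k−1))·(1 − Σσᵢ²/total variance) = (4/3)·(1 − 5.31/8.03) = 0.452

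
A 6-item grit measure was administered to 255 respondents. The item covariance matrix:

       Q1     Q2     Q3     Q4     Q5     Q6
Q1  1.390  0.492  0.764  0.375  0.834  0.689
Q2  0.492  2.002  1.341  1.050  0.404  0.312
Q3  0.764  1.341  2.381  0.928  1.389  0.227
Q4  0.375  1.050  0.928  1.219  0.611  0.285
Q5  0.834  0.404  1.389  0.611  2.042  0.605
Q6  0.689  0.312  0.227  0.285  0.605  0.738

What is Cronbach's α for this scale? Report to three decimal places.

Cronbach's α = 0.814

Σσᵢ² = 1.390 + 2.002 + 2.381 + 1.219 + 2.042 + 0.738 = 9.772
Sum of the distinct covariances = 10.306
σ²_total = 9.772 + 2 × 10.306 = 30.384
α = (k/(k−1))·(1 − Σσᵢ²/σ²_total) = (6/5)·(1 − 9.772/30.384) = 0.814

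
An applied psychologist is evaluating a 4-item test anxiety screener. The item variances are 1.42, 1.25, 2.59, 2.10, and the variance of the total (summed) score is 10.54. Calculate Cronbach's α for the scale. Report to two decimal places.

α = 0.40

Σσ²ᵢ = 1.42 + 1.25 + 2.59 + 2.10 = 7.36
α = (k/(k−1))·(1 − Σσ²ᵢ/σ²_total) = (4/3)·(1 − 7.36/10.54) = 0.40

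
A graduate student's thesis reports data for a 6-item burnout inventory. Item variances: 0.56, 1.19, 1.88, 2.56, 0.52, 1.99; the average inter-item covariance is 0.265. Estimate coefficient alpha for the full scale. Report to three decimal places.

Σσ²ᵢ = 0.56 + 1.19 + 1.88 + 2.56 + 0.52 + 1.99 = 8.70
Sum of the 15 distinct covariances = 15 × 0.265 = 3.975
σ²_T = Σσ²ᵢ + 2·Σcov = 8.70 + 2 × 3.975 = 16.650
α = (6/5)·(1 − 8.70/16.650) = 0.573

α = 0.573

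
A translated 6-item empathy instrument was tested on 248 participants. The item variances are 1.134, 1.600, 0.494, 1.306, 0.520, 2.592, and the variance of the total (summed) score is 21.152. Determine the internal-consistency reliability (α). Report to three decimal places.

α = 0.766

Σσᵢ² = 1.134 + 1.600 + 0.494 + 1.306 + 0.520 + 2.592 = 7.646
α = (k/(k−1))·(1 − Σσᵢ²/σ²_T) = (6/5)·(1 − 7.646/21.152) = 0.766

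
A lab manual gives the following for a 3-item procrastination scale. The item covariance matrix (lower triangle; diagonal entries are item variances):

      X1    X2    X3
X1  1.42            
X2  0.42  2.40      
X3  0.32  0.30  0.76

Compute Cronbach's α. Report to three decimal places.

Cronbach's α = 0.468

Σσᵢ² = 1.42 + 2.40 + 0.76 = 4.58
Sum of the distinct covariances = 1.04
total variance = 4.58 + 2 × 1.04 = 6.66
α = (k/(k−1))·(1 − Σσᵢ²/total variance) = (3/2)·(1 − 4.58/6.66) = 0.468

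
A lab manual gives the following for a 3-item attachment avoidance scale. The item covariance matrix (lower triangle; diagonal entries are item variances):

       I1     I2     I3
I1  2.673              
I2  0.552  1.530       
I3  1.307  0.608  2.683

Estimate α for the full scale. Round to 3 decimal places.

α = 0.626

ΣVar(i) = 2.673 + 1.530 + 2.683 = 6.886
Sum of the distinct covariances = 2.467
Var(T) = 6.886 + 2 × 2.467 = 11.820
α = (k/(k−1))·(1 − ΣVar(i)/Var(T)) = (3/2)·(1 − 6.886/11.820) = 0.626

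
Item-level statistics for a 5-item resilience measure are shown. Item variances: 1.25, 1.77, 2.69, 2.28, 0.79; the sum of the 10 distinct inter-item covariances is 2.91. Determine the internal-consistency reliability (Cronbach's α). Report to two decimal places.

α = 0.50

Σσ²ᵢ = 1.25 + 1.77 + 2.69 + 2.28 + 0.79 = 8.78
Sum of distinct covariances = 2.91
total variance = Σσ²ᵢ + 2·Σcov = 8.78 + 2 × 2.91 = 14.60
α = (5/4)·(1 − 8.78/14.60) = 0.50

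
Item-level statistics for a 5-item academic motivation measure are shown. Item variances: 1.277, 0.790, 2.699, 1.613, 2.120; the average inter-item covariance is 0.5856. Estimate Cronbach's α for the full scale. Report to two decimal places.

sum of item variances = 1.277 + 0.790 + 2.699 + 1.613 + 2.120 = 8.499
Sum of the 10 distinct covariances = 10 × 0.5856 = 5.8560
σ²_T = sum of item variances + 2·Σcov = 8.499 + 2 × 5.8560 = 20.2110
α = (5/4)·(1 − 8.499/20.2110) = 0.72

Cronbach's α = 0.72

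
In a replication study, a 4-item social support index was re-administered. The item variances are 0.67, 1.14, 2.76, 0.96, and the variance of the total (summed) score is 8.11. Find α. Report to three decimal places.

α = 0.424

sum of item variances = 0.67 + 1.14 + 2.76 + 0.96 = 5.53
α = (k/(k−1))·(1 − sum of item variances/total variance) = (4/3)·(1 − 5.53/8.11) = 0.424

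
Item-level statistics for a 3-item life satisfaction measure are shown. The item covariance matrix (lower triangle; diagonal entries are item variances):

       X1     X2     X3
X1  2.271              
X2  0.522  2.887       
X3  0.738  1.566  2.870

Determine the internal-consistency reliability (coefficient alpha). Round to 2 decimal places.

coefficient alpha = 0.62

sum of item variances = 2.271 + 2.887 + 2.870 = 8.028
Σ_{i<j} σ_ij = 2.826
σ²_total = 8.028 + 2 × 2.826 = 13.680
α = (k/(k−1))·(1 − sum of item variances/σ²_total) = (3/2)·(1 − 8.028/13.680) = 0.62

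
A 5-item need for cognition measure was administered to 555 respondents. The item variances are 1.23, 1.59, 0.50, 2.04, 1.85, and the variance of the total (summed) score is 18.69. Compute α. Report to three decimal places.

Σσ²ᵢ = 1.23 + 1.59 + 0.50 + 2.04 + 1.85 = 7.21
α = (k/(k−1))·(1 − Σσ²ᵢ/total variance) = (5/4)·(1 − 7.21/18.69) = 0.768

α = 0.768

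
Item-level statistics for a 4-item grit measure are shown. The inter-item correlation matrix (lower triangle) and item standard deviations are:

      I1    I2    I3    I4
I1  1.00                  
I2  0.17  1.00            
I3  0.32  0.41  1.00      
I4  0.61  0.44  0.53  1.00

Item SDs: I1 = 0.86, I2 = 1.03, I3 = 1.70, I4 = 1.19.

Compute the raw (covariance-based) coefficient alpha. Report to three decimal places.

Σσ²ᵢ = 0.86² + 1.03² + 1.70² + 1.19² = 6.1066
Covariances σ_ij = r_ij · s_i · s_j:
  σ(I1,I2) = 0.17 × 0.86 × 1.03 = 0.1506
  σ(I1,I3) = 0.32 × 0.86 × 1.70 = 0.4678
  σ(I1,I4) = 0.61 × 0.86 × 1.19 = 0.6243
  σ(I2,I3) = 0.41 × 1.03 × 1.70 = 0.7179
  σ(I2,I4) = 0.44 × 1.03 × 1.19 = 0.5393
  σ(I3,I4) = 0.53 × 1.70 × 1.19 = 1.0722
σ²_T = Σσ²ᵢ + 2·Σσ_ij = 6.1066 + 2 × 3.5721 = 13.2508
α = (4/3)·(1 − 6.1066/13.2508) = 0.719

α = 0.719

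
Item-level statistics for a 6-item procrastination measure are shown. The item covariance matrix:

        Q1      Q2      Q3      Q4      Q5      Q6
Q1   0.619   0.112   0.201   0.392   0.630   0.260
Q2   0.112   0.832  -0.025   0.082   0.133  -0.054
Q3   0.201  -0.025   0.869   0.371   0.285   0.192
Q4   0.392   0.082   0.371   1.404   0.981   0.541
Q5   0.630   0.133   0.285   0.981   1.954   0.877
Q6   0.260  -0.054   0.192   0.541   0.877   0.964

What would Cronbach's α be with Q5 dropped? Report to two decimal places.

Cronbach's α = 0.59

Remaining items: Q1, Q2, Q3, Q4, Q6 (k = 5).
Σσᵢ² = 0.619 + 0.832 + 0.869 + 1.404 + 0.964 = 4.688
Var(T) = 4.688 + 2 × 2.072 = 8.832
α (item deleted) = (5/4)·(1 − 4.688/8.832) = 0.59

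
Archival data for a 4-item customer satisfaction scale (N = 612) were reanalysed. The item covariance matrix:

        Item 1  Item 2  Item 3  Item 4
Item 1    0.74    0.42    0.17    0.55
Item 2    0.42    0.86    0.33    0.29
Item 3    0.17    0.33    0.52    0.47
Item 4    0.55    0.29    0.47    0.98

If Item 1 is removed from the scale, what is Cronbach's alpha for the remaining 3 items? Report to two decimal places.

Remaining items: Item 2, Item 3, Item 4 (k = 3).
Σσ²ᵢ = 0.86 + 0.52 + 0.98 = 2.36
Var(T) = 2.36 + 2 × 1.09 = 4.54
α (item deleted) = (3/2)·(1 − 2.36/4.54) = 0.72

Cronbach's alpha = 0.72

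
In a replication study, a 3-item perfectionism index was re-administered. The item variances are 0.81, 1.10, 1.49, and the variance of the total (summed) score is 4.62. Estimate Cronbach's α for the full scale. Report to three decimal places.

Σσ²ᵢ = 0.81 + 1.10 + 1.49 = 3.40
α = (k/(k−1))·(1 − Σσ²ᵢ/σ²_total) = (3/2)·(1 − 3.40/4.62) = 0.396

Cronbach's α = 0.396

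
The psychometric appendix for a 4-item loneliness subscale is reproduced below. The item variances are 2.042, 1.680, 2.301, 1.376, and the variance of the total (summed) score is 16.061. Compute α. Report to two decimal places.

α = 0.72

sum of item variances = 2.042 + 1.680 + 2.301 + 1.376 = 7.399
α = (k/(k−1))·(1 − sum of item variances/Var(T)) = (4/3)·(1 − 7.399/16.061) = 0.72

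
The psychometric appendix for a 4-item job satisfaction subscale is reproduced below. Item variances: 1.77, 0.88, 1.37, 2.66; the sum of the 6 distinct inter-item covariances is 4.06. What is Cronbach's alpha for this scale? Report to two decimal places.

sum of item variances = 1.77 + 0.88 + 1.37 + 2.66 = 6.68
Sum of distinct covariances = 4.06
σ²_total = sum of item variances + 2·Σcov = 6.68 + 2 × 4.06 = 14.80
α = (4/3)·(1 − 6.68/14.80) = 0.73

α = 0.73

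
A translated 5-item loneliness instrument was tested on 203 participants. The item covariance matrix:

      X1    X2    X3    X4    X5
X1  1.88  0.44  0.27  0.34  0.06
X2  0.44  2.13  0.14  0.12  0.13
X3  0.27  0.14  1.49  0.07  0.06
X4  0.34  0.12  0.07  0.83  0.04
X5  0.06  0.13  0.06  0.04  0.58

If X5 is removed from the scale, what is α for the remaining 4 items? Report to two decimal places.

α = 0.40

Remaining items: X1, X2, X3, X4 (k = 4).
ΣVar(i) = 1.88 + 2.13 + 1.49 + 0.83 = 6.33
total variance = 6.33 + 2 × 1.38 = 9.09
α (item deleted) = (4/3)·(1 − 6.33/9.09) = 0.40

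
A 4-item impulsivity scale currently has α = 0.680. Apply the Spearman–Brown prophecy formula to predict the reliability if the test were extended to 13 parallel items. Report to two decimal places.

Length factor m = 13/4 = 3.2500
α' = m·α / (1 + (m−1)·α)
   = 13/4 × 0.680 / (1 + (13/4 − 1) × 0.680)
   = 2.2100 / 2.5300 = 0.87

predicted reliability = 0.87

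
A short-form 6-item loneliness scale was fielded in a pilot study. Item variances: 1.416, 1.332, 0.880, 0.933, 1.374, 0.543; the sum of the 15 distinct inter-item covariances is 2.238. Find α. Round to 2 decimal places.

α = 0.49

sum of item variances = 1.416 + 1.332 + 0.880 + 0.933 + 1.374 + 0.543 = 6.478
Sum of distinct covariances = 2.238
σ²_T = sum of item variances + 2·Σcov = 6.478 + 2 × 2.238 = 10.954
α = (6/5)·(1 − 6.478/10.954) = 0.49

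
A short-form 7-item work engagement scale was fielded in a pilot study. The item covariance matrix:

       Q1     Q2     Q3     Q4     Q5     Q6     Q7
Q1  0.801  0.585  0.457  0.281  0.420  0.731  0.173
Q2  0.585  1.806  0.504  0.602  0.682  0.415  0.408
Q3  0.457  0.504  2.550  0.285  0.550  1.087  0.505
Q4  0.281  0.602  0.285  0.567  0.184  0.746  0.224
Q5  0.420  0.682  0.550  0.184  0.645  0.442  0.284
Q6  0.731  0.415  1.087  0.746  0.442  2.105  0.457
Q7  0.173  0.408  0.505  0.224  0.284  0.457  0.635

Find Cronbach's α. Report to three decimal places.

Cronbach's α = 0.802

ΣVar(i) = 0.801 + 1.806 + 2.550 + 0.567 + 0.645 + 2.105 + 0.635 = 9.109
Sum of the distinct covariances = 10.022
total variance = 9.109 + 2 × 10.022 = 29.153
α = (k/(k−1))·(1 − ΣVar(i)/total variance) = (7/6)·(1 − 9.109/29.153) = 0.802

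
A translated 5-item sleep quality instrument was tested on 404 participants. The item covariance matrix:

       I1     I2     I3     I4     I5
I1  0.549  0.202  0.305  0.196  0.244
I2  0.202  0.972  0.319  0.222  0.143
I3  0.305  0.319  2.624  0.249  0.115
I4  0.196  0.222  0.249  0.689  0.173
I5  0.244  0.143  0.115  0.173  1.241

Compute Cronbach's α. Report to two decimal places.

Cronbach's α = 0.52

Σσᵢ² = 0.549 + 0.972 + 2.624 + 0.689 + 1.241 = 6.075
Σ_{i<j} σ_ij = 2.168
Var(T) = 6.075 + 2 × 2.168 = 10.411
α = (k/(k−1))·(1 − Σσᵢ²/Var(T)) = (5/4)·(1 − 6.075/10.411) = 0.52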